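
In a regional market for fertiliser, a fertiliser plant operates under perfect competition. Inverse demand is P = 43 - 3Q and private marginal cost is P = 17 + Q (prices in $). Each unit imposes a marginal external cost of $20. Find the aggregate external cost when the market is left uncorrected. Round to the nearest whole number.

$130

Market equilibrium (private): 17 + Q = 43 - 3Q → Q_m = 6.5000.
Total external cost = MEC × Q_m = 20 × 6.5000 = 130.0000.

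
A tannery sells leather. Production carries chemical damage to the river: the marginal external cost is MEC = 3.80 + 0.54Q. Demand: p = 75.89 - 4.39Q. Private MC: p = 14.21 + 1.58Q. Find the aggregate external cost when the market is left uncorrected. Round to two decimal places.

68.08

Market equilibrium (private): 14.21 + 1.58Q = 75.89 - 4.39Q → Q_m = 10.3317.
Total external cost = ∫₀^{Q_m} (3.80 + 0.54Q) dQ = 3.80×10.3317 + ½×0.54×10.3317² = 68.0813.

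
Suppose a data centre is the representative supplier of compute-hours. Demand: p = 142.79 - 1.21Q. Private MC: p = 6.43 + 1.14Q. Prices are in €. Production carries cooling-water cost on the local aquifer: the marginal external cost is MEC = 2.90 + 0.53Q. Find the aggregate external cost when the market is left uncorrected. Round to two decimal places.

€1060.52

Market equilibrium (private): 6.43 + 1.14Q = 142.79 - 1.21Q → Q_m = 58.0255.
Total external cost = ∫₀^{Q_m} (2.90 + 0.53Q) dQ = 2.90×58.0255 + ½×0.53×58.0255² = 1060.5180.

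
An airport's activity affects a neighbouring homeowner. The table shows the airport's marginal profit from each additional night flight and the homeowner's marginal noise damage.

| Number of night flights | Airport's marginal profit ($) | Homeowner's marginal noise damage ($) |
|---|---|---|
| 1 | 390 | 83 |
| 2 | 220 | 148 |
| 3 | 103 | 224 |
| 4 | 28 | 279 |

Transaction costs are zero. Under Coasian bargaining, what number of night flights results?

Bargaining reaches the level where marginal profit last exceeds marginal noise damage.
That holds through level 2 (220 ≥ 148) but not at 3 (103 < 224).

2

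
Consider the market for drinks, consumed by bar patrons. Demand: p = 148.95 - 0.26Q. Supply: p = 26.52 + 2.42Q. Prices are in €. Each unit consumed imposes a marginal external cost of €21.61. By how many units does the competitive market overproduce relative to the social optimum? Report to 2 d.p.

8.06 units

Market equilibrium (private): 26.52 + 2.42Q = 148.95 - 0.26Q → Q_m = 45.6828.
Social marginal benefit = demand − MEC = 127.34 - 0.26Q.
Set SMB = MC: 127.34 - 0.26Q = 26.52 + 2.42Q → Q* = 37.6194.
Gap = |45.6828 − 37.6194| = 8.0634.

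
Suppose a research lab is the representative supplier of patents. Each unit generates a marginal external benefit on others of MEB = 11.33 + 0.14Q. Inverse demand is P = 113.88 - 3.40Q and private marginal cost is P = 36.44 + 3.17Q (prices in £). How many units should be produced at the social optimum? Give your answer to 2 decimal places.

Q* = 13.81

Social marginal cost = private MC − MEB = 25.11 + 3.03Q.
Set SMC = demand: 25.11 + 3.03Q = 113.88 - 3.40Q → Q* = 13.8056.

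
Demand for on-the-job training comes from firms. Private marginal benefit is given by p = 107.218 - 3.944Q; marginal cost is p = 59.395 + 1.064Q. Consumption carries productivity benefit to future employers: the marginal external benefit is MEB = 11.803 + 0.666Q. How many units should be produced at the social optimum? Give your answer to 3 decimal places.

Q* = 13.732

Social marginal benefit = demand + MEB = 119.021 - 3.278Q.
Set SMB = MC: 119.021 - 3.278Q = 59.395 + 1.064Q → Q* = 13.7324.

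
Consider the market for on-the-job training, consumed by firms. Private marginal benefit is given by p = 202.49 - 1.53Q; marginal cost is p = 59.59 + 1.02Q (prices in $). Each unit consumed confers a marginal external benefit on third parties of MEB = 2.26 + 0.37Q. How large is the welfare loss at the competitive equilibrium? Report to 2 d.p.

DWL = $121.27

Market equilibrium (private): 59.59 + 1.02Q = 202.49 - 1.53Q → Q_m = 56.0392.
Social marginal benefit = demand + MEB = 204.75 - 1.16Q.
Set SMB = MC: 204.75 - 1.16Q = 59.59 + 1.02Q → Q* = 66.5872.
Between Q* and Q_m the wedge SMB − MC runs linearly from 0 to MEB(Q_m), so the loss is a triangle.
DWL = ½ × 10.5480 × 22.9945 = 121.2730.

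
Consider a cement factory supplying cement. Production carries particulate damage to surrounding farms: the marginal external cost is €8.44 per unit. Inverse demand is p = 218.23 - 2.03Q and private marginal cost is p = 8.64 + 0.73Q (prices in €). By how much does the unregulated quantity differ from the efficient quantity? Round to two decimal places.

3.06 units

Market equilibrium (private): 8.64 + 0.73Q = 218.23 - 2.03Q → Q_m = 75.9384.
Social marginal cost = private MC + MEC = 17.08 + 0.73Q.
Set SMC = demand: 17.08 + 0.73Q = 218.23 - 2.03Q → Q* = 72.8804.
Gap = |75.9384 − 72.8804| = 3.0580.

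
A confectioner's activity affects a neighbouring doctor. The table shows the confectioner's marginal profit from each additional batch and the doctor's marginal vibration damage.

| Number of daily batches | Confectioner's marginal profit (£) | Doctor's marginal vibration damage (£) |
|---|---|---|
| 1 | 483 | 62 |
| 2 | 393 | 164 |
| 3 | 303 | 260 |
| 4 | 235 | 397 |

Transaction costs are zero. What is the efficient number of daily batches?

3

Bargaining reaches the level where marginal profit last exceeds marginal vibration damage.
That holds through level 3 (303 ≥ 260) but not at 4 (235 < 397).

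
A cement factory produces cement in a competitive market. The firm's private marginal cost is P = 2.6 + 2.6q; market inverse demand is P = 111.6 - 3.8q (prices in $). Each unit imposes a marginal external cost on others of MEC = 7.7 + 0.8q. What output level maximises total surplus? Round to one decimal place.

Social marginal cost = private MC + MEC = 10.3 + 3.4q.
Set SMC = demand: 10.3 + 3.4q = 111.6 - 3.8q → q* = 14.0694.

q* = 14.1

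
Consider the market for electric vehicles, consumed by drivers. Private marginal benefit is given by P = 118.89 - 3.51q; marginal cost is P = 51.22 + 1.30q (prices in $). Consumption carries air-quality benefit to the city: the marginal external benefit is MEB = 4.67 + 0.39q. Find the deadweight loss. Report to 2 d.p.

DWL = $11.67

Market equilibrium (private): 51.22 + 1.30q = 118.89 - 3.51q → q_m = 14.0686.
Social marginal benefit = demand + MEB = 123.56 - 3.12q.
Set SMB = MC: 123.56 - 3.12q = 51.22 + 1.30q → q* = 16.3665.
The welfare-loss triangle has base |q_m − q*| and height MEB(q_m) (the vertical gap between SMB and MC is zero at q* and MEB at q_m).
DWL = ½ × 2.2979 × 10.1568 = 11.6697.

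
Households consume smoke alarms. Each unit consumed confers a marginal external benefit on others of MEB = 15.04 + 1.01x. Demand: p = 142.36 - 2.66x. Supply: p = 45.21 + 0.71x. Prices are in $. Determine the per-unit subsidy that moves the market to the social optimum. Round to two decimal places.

subsidy = $63.05 per unit

Social marginal benefit = demand + MEB = 157.40 - 1.65x.
Set SMB = MC: 157.40 - 1.65x = 45.21 + 0.71x → x* = 47.5381.
The Pigouvian subsidy equals MEB at x*: 15.04 + 1.01×47.5381 = 63.0535.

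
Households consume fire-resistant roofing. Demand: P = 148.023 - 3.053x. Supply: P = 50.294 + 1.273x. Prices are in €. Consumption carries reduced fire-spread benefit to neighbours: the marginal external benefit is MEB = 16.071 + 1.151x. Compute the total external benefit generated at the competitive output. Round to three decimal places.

€656.772

Market equilibrium (private): 50.294 + 1.273x = 148.023 - 3.053x → x_m = 22.5911.
Total external benefit = ∫₀^{x_m} (16.071 + 1.151x) dx = 16.071×22.5911 + ½×1.151×22.5911² = 656.7725.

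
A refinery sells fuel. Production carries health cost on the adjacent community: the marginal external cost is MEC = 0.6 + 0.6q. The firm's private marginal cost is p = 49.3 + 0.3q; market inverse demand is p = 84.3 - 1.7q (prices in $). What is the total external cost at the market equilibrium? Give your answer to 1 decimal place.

Market equilibrium (private): 49.3 + 0.3q = 84.3 - 1.7q → q_m = 17.5000.
Total external cost = ∫₀^{q_m} (0.6 + 0.6q) dq = 0.6×17.5000 + ½×0.6×17.5000² = 102.3750.

$102.4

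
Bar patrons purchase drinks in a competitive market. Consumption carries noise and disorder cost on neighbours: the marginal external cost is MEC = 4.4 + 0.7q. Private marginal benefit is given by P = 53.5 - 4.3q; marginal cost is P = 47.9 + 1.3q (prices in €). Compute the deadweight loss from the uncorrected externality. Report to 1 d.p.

DWL = €2.1

Market equilibrium (private): 47.9 + 1.3q = 53.5 - 4.3q → q_m = 1.0000.
Social marginal benefit = demand − MEC = 49.1 - 5.0q.
Set SMB = MC: 49.1 - 5.0q = 47.9 + 1.3q → q* = 0.1905.
Between q* and q_m the wedge MC − SMB runs linearly from 0 to MEC(q_m), so the loss is a triangle.
DWL = ½ × 0.8095 × 5.1000 = 2.0642.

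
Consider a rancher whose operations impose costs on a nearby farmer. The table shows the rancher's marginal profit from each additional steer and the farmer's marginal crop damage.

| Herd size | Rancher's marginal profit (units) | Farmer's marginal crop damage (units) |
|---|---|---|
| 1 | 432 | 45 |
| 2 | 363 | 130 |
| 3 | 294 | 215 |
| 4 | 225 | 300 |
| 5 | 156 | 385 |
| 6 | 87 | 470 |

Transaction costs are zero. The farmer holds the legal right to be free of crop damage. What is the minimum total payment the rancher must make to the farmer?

Efficient level: marginal profit ≥ marginal crop damage through level 3, so k* = 3.
With the farmer holding the right, the rancher must at least compensate total damage at k*: 45 + 130 + 215 = 390.

390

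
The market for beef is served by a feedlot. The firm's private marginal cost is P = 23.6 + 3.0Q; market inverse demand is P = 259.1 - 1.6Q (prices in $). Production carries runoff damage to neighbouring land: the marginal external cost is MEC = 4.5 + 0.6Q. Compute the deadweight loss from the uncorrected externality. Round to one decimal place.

DWL = $119.3

Market equilibrium (private): 23.6 + 3.0Q = 259.1 - 1.6Q → Q_m = 51.1957.
Social marginal cost = private MC + MEC = 28.1 + 3.6Q.
Set SMC = demand: 28.1 + 3.6Q = 259.1 - 1.6Q → Q* = 44.4231.
The welfare-loss triangle has base |Q_m − Q*| and height MEC(Q_m) (the vertical gap between SMC and demand is zero at Q* and MEC at Q_m).
DWL = ½ × 6.7726 × 35.2174 = 119.2567.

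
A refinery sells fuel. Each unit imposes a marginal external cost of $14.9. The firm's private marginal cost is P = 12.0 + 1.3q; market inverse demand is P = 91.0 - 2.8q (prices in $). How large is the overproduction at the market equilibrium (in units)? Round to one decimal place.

3.6 units

Market equilibrium (private): 12.0 + 1.3q = 91.0 - 2.8q → q_m = 19.2683.
Social marginal cost = private MC + MEC = 26.9 + 1.3q.
Set SMC = demand: 26.9 + 1.3q = 91.0 - 2.8q → q* = 15.6341.
Gap = |19.2683 − 15.6341| = 3.6342.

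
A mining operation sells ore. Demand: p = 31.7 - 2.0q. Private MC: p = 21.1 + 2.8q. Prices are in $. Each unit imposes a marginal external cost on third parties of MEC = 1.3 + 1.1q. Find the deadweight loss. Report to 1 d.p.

Market equilibrium (private): 21.1 + 2.8q = 31.7 - 2.0q → q_m = 2.2083.
Social marginal cost = private MC + MEC = 22.4 + 3.9q.
Set SMC = demand: 22.4 + 3.9q = 31.7 - 2.0q → q* = 1.5763.
The loss is the area between SMC and demand from q* to q_m; with linear curves that's a triangle of height MEC(q_m).
DWL = ½ × 0.6320 × 3.7292 = 1.1784.

DWL = $1.2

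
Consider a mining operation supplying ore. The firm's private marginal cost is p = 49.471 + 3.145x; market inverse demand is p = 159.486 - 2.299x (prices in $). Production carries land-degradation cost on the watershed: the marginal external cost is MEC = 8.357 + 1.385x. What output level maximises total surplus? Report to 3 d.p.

Social marginal cost = private MC + MEC = 57.828 + 4.530x.
Set SMC = demand: 57.828 + 4.530x = 159.486 - 2.299x → x* = 14.8862.

x* = 14.886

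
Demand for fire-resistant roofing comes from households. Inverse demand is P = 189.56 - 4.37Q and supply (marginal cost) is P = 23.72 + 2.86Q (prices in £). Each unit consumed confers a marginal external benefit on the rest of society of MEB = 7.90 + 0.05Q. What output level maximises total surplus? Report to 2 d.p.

Q* = 24.20

Social marginal benefit = demand + MEB = 197.46 - 4.32Q.
Set SMB = MC: 197.46 - 4.32Q = 23.72 + 2.86Q → Q* = 24.1978.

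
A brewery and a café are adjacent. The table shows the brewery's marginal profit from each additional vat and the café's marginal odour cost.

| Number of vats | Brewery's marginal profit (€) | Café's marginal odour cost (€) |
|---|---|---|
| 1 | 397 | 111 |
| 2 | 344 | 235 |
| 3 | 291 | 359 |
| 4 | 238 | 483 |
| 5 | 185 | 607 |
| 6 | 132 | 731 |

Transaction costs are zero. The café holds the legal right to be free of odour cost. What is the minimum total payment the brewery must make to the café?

Efficient level: marginal profit ≥ marginal odour cost through level 2, so k* = 2.
With the café holding the right, the brewery must at least compensate total damage at k*: 111 + 235 = 346.

€346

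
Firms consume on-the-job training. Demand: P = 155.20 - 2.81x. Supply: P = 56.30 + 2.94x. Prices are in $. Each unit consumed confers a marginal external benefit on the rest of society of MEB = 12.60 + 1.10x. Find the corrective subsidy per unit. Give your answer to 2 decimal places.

subsidy = $38.98 per unit

Social marginal benefit = demand + MEB = 167.80 - 1.71x.
Set SMB = MC: 167.80 - 1.71x = 56.30 + 2.94x → x* = 23.9785.
The Pigouvian subsidy equals MEB at x*: 12.60 + 1.10×23.9785 = 38.9764.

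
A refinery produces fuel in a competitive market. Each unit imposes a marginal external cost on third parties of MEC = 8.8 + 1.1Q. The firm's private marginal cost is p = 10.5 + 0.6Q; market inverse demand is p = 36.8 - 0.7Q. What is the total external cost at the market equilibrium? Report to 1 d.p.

403.1

Market equilibrium (private): 10.5 + 0.6Q = 36.8 - 0.7Q → Q_m = 20.2308.
Total external cost = ∫₀^{Q_m} (8.8 + 1.1Q) dQ = 8.8×20.2308 + ½×1.1×20.2308² = 403.1379.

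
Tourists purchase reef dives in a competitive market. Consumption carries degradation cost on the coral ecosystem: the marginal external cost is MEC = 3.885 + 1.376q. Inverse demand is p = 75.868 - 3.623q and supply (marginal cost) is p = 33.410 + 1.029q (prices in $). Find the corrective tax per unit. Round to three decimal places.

tax = $12.690 per unit

Social marginal benefit = demand − MEC = 71.983 - 4.999q.
Set SMB = MC: 71.983 - 4.999q = 33.410 + 1.029q → q* = 6.3990.
The Pigouvian tax equals MEC at q*: 3.885 + 1.376×6.3990 = 12.6900.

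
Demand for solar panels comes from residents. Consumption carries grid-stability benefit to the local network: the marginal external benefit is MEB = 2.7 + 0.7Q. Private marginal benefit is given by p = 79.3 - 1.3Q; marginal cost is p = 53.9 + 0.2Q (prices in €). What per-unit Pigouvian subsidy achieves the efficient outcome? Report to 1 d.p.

subsidy = €27.3 per unit

Social marginal benefit = demand + MEB = 82.0 - 0.6Q.
Set SMB = MC: 82.0 - 0.6Q = 53.9 + 0.2Q → Q* = 35.1250.
The Pigouvian subsidy equals MEB at Q*: 2.7 + 0.7×35.1250 = 27.2875.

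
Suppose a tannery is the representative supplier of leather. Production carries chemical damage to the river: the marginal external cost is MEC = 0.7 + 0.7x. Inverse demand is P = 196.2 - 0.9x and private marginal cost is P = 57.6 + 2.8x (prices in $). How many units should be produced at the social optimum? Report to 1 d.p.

Social marginal cost = private MC + MEC = 58.3 + 3.5x.
Set SMC = demand: 58.3 + 3.5x = 196.2 - 0.9x → x* = 31.3409.

x* = 31.3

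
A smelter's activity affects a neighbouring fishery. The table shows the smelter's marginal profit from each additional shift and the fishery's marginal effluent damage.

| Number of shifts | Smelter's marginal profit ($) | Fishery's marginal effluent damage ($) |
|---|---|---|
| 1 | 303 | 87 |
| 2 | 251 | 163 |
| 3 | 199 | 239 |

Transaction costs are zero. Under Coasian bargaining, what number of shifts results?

Bargaining reaches the level where marginal profit last exceeds marginal effluent damage.
That holds through level 2 (251 ≥ 163) but not at 3 (199 < 239).

2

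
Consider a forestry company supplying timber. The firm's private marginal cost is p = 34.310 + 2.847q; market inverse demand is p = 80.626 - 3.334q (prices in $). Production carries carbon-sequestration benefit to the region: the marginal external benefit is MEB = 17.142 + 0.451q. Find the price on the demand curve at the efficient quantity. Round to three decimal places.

Social marginal cost = private MC − MEB = 17.168 + 2.396q.
Set SMC = demand: 17.168 + 2.396q = 80.626 - 3.334q → q* = 11.0747.
Consumer price on the demand curve at q*: 80.626 − 3.334×11.0747 = 43.7030.

P = $43.703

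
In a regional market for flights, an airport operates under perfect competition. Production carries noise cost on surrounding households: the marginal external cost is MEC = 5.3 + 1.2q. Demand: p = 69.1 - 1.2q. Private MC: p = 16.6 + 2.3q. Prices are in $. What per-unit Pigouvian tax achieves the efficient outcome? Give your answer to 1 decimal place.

Social marginal cost = private MC + MEC = 21.9 + 3.5q.
Set SMC = demand: 21.9 + 3.5q = 69.1 - 1.2q → q* = 10.0426.
The Pigouvian tax equals MEC at q*: 5.3 + 1.2×10.0426 = 17.3511.

tax = $17.4 per unit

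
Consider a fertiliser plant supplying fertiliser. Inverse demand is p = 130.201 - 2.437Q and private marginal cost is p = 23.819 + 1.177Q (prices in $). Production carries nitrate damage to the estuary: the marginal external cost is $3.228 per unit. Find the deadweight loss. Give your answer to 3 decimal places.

Market equilibrium (private): 23.819 + 1.177Q = 130.201 - 2.437Q → Q_m = 29.4361.
Social marginal cost = private MC + MEC = 27.047 + 1.177Q.
Set SMC = demand: 27.047 + 1.177Q = 130.201 - 2.437Q → Q* = 28.5429.
Height of the DWL triangle at Q_m is SMC(Q_m) − demand(Q_m) = MEC(Q_m) = 3.2280.
DWL = ½ × 0.8932 × 3.2280 = 1.4416.

DWL = $1.442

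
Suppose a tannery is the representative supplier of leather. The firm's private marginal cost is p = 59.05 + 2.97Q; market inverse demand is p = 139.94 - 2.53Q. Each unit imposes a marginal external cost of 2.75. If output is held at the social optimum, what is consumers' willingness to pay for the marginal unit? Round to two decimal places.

P = 104.00

Social marginal cost = private MC + MEC = 61.80 + 2.97Q.
Set SMC = demand: 61.80 + 2.97Q = 139.94 - 2.53Q → Q* = 14.2073.
Consumer price on the demand curve at Q*: 139.94 − 2.53×14.2073 = 103.9955.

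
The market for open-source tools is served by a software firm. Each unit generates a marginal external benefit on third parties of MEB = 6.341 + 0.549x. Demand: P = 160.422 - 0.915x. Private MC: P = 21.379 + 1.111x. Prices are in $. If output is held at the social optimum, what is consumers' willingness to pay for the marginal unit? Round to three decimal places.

P = $70.357

Social marginal cost = private MC − MEB = 15.038 + 0.562x.
Set SMC = demand: 15.038 + 0.562x = 160.422 - 0.915x → x* = 98.4320.
Consumer price on the demand curve at x*: 160.422 − 0.915×98.4320 = 70.3567.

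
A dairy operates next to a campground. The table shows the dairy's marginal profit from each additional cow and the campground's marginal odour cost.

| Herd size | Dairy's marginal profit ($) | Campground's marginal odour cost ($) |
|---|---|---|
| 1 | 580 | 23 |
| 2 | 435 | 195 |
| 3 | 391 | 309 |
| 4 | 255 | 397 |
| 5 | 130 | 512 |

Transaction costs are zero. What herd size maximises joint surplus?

3

Bargaining reaches the level where marginal profit last exceeds marginal odour cost.
That holds through level 3 (391 ≥ 309) but not at 4 (255 < 397).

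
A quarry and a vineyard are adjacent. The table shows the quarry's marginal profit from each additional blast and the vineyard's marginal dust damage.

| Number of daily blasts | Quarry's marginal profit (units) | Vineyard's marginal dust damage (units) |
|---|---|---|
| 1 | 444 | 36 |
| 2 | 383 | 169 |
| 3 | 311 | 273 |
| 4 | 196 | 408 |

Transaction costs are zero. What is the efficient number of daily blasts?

3

Bargaining reaches the level where marginal profit last exceeds marginal dust damage.
That holds through level 3 (311 ≥ 273) but not at 4 (196 < 408).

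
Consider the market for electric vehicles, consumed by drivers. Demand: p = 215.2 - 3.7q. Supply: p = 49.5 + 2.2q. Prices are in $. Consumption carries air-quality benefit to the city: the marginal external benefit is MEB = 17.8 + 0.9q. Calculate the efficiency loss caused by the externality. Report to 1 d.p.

Market equilibrium (private): 49.5 + 2.2q = 215.2 - 3.7q → q_m = 28.0847.
Social marginal benefit = demand + MEB = 233.0 - 2.8q.
Set SMB = MC: 233.0 - 2.8q = 49.5 + 2.2q → q* = 36.7000.
The welfare-loss triangle has base |q_m − q*| and height MEB(q_m) (the vertical gap between SMB and MC is zero at q* and MEB at q_m).
DWL = ½ × 8.6153 × 43.0763 = 185.5576.

DWL = $185.6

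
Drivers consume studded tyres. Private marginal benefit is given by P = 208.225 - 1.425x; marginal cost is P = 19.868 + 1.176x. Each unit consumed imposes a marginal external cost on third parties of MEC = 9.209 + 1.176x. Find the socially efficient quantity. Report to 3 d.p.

x* = 47.431

Social marginal benefit = demand − MEC = 199.016 - 2.601x.
Set SMB = MC: 199.016 - 2.601x = 19.868 + 1.176x → x* = 47.4313.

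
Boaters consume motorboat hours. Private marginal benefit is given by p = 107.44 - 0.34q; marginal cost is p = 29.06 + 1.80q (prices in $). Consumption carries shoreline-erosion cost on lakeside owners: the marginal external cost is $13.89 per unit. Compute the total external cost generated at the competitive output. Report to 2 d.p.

$508.74

Market equilibrium (private): 29.06 + 1.80q = 107.44 - 0.34q → q_m = 36.6262.
Total external cost = MEC × q_m = 13.89 × 36.6262 = 508.7379.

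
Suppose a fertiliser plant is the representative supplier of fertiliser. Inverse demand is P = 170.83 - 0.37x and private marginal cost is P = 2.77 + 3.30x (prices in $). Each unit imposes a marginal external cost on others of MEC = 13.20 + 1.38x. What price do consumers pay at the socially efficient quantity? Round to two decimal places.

Social marginal cost = private MC + MEC = 15.97 + 4.68x.
Set SMC = demand: 15.97 + 4.68x = 170.83 - 0.37x → x* = 30.6653.
Consumer price on the demand curve at x*: 170.83 − 0.37×30.6653 = 159.4838.

P = $159.48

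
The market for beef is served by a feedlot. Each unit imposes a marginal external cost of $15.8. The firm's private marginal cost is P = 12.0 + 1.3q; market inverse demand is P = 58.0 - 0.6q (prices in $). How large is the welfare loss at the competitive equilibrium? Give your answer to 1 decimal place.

DWL = $65.7

Market equilibrium (private): 12.0 + 1.3q = 58.0 - 0.6q → q_m = 24.2105.
Social marginal cost = private MC + MEC = 27.8 + 1.3q.
Set SMC = demand: 27.8 + 1.3q = 58.0 - 0.6q → q* = 15.8947.
Between q* and q_m the wedge SMC − demand runs linearly from 0 to MEC(q_m), so the loss is a triangle.
DWL = ½ × 8.3158 × 15.8000 = 65.6948.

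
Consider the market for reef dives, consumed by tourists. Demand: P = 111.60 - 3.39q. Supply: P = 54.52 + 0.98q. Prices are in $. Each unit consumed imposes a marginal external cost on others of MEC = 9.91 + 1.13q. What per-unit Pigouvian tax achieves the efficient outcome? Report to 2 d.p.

tax = $19.60 per unit

Social marginal benefit = demand − MEC = 101.69 - 4.52q.
Set SMB = MC: 101.69 - 4.52q = 54.52 + 0.98q → q* = 8.5764.
The Pigouvian tax equals MEC at q*: 9.91 + 1.13×8.5764 = 19.6013.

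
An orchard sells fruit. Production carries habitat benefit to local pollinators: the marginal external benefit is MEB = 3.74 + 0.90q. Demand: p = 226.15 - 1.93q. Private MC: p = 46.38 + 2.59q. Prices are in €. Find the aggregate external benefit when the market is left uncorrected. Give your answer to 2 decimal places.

Market equilibrium (private): 46.38 + 2.59q = 226.15 - 1.93q → q_m = 39.7721.
Total external benefit = ∫₀^{q_m} (3.74 + 0.90q) dq = 3.74×39.7721 + ½×0.90×39.7721² = 860.5666.

€860.57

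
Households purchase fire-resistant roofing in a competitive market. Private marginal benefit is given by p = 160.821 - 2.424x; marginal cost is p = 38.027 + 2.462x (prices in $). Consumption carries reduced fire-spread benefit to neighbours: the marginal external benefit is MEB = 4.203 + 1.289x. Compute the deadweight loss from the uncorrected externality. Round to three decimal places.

DWL = $186.184

Market equilibrium (private): 38.027 + 2.462x = 160.821 - 2.424x → x_m = 25.1318.
Social marginal benefit = demand + MEB = 165.024 - 1.135x.
Set SMB = MC: 165.024 - 1.135x = 38.027 + 2.462x → x* = 35.3064.
Between x* and x_m the wedge SMB − MC runs linearly from 0 to MEB(x_m), so the loss is a triangle.
DWL = ½ × 10.1746 × 36.5979 = 186.1845.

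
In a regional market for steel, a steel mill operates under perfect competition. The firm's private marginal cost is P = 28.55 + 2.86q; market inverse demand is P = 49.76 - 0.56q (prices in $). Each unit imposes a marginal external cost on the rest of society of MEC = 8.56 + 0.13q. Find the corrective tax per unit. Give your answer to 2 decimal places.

tax = $9.02 per unit

Social marginal cost = private MC + MEC = 37.11 + 2.99q.
Set SMC = demand: 37.11 + 2.99q = 49.76 - 0.56q → q* = 3.5634.
The Pigouvian tax equals MEC at q*: 8.56 + 0.13×3.5634 = 9.0232.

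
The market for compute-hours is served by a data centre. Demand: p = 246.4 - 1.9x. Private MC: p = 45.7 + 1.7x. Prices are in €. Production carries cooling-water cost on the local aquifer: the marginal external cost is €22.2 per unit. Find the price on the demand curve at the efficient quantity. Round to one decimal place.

P = €152.2

Social marginal cost = private MC + MEC = 67.9 + 1.7x.
Set SMC = demand: 67.9 + 1.7x = 246.4 - 1.9x → x* = 49.5833.
Consumer price on the demand curve at x*: 246.4 − 1.9×49.5833 = 152.1917.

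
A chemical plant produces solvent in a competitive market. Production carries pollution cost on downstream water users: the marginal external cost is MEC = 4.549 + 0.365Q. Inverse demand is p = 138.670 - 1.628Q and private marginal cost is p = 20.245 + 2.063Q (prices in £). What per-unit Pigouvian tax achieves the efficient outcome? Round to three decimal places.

Social marginal cost = private MC + MEC = 24.794 + 2.428Q.
Set SMC = demand: 24.794 + 2.428Q = 138.670 - 1.628Q → Q* = 28.0759.
The Pigouvian tax equals MEC at Q*: 4.549 + 0.365×28.0759 = 14.7967.

tax = £14.797 per unit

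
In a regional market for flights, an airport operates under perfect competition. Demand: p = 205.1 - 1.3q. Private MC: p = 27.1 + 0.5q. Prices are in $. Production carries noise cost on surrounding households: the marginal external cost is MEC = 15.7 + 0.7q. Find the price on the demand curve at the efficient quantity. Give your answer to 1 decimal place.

P = $120.7

Social marginal cost = private MC + MEC = 42.8 + 1.2q.
Set SMC = demand: 42.8 + 1.2q = 205.1 - 1.3q → q* = 64.9200.
Consumer price on the demand curve at q*: 205.1 − 1.3×64.9200 = 120.7040.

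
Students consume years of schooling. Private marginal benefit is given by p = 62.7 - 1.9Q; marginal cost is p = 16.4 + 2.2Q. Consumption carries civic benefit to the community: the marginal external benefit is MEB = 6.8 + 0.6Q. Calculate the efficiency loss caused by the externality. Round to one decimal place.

Market equilibrium (private): 16.4 + 2.2Q = 62.7 - 1.9Q → Q_m = 11.2927.
Social marginal benefit = demand + MEB = 69.5 - 1.3Q.
Set SMB = MC: 69.5 - 1.3Q = 16.4 + 2.2Q → Q* = 15.1714.
The welfare-loss triangle has base |Q_m − Q*| and height MEB(Q_m) (the vertical gap between SMB and MC is zero at Q* and MEB at Q_m).
DWL = ½ × 3.8787 × 13.5756 = 26.3278.

DWL = 26.3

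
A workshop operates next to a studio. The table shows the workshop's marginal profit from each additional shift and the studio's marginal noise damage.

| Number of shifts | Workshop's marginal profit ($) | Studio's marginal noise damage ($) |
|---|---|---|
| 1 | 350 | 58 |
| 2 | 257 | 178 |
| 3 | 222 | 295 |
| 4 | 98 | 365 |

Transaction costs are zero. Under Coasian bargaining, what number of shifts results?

2

Bargaining reaches the level where marginal profit last exceeds marginal noise damage.
That holds through level 2 (257 ≥ 178) but not at 3 (222 < 295).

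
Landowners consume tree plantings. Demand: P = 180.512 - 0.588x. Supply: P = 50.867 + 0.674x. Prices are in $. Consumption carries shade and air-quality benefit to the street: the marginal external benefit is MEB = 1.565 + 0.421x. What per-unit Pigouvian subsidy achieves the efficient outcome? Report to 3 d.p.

subsidy = $67.248 per unit

Social marginal benefit = demand + MEB = 182.077 - 0.167x.
Set SMB = MC: 182.077 - 0.167x = 50.867 + 0.674x → x* = 156.0166.
The Pigouvian subsidy equals MEB at x*: 1.565 + 0.421×156.0166 = 67.2480.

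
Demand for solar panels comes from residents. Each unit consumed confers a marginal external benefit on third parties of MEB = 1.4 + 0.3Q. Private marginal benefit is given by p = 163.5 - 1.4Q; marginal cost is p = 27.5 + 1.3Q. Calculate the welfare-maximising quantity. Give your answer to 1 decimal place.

Social marginal benefit = demand + MEB = 164.9 - 1.1Q.
Set SMB = MC: 164.9 - 1.1Q = 27.5 + 1.3Q → Q* = 57.2500.

Q* = 57.3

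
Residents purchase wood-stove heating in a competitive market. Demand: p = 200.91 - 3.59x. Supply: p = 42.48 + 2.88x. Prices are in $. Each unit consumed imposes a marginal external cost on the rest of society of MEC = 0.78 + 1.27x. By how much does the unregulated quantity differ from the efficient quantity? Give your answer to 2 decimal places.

Market equilibrium (private): 42.48 + 2.88x = 200.91 - 3.59x → x_m = 24.4869.
Social marginal benefit = demand − MEC = 200.13 - 4.86x.
Set SMB = MC: 200.13 - 4.86x = 42.48 + 2.88x → x* = 20.3682.
Gap = |24.4869 − 20.3682| = 4.1187.

4.12 units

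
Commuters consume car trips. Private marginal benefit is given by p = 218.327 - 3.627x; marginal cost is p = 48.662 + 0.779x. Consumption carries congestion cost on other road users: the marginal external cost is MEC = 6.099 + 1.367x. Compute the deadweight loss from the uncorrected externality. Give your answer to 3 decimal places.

DWL = 298.829

Market equilibrium (private): 48.662 + 0.779x = 218.327 - 3.627x → x_m = 38.5077.
Social marginal benefit = demand − MEC = 212.228 - 4.994x.
Set SMB = MC: 212.228 - 4.994x = 48.662 + 0.779x → x* = 28.3329.
Height of the DWL triangle at x_m is MC(x_m) − SMB(x_m) = MEC(x_m) = 58.7390.
DWL = ½ × 10.1748 × 58.7390 = 298.8288.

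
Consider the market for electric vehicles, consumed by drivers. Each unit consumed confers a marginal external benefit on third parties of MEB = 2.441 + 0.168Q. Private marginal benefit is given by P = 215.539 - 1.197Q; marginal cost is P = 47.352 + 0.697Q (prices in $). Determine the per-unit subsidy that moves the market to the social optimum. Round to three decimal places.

subsidy = $19.049 per unit

Social marginal benefit = demand + MEB = 217.980 - 1.029Q.
Set SMB = MC: 217.980 - 1.029Q = 47.352 + 0.697Q → Q* = 98.8575.
The Pigouvian subsidy equals MEB at Q*: 2.441 + 0.168×98.8575 = 19.0491.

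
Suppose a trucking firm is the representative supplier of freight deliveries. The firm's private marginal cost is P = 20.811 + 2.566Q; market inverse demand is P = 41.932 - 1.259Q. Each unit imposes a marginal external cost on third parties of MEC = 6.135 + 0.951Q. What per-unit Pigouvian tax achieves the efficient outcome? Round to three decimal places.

Social marginal cost = private MC + MEC = 26.946 + 3.517Q.
Set SMC = demand: 26.946 + 3.517Q = 41.932 - 1.259Q → Q* = 3.1378.
The Pigouvian tax equals MEC at Q*: 6.135 + 0.951×3.1378 = 9.1190.

tax = 9.119 per unit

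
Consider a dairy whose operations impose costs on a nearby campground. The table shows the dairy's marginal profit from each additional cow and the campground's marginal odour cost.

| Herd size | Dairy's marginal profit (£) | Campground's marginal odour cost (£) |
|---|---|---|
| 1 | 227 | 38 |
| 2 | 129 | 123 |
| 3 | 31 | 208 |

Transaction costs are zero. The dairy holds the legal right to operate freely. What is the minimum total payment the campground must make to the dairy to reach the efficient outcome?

£31

Left alone the dairy would choose level 3 (marginal profit stays positive).
Efficient level: k* = 2 (marginal profit ≥ marginal odour cost through 2).
The campground must at least cover the dairy's forgone profit from cutting 3→2: 31 = 31.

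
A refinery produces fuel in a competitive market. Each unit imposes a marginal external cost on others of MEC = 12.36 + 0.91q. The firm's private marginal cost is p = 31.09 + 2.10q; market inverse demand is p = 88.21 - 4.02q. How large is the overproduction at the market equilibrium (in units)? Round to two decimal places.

2.97 units

Market equilibrium (private): 31.09 + 2.10q = 88.21 - 4.02q → q_m = 9.3333.
Social marginal cost = private MC + MEC = 43.45 + 3.01q.
Set SMC = demand: 43.45 + 3.01q = 88.21 - 4.02q → q* = 6.3670.
Gap = |9.3333 − 6.3670| = 2.9663.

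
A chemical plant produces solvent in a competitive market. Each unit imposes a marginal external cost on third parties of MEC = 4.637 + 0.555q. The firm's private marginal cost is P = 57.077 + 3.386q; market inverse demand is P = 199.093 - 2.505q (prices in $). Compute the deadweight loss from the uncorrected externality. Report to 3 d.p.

Market equilibrium (private): 57.077 + 3.386q = 199.093 - 2.505q → q_m = 24.1073.
Social marginal cost = private MC + MEC = 61.714 + 3.941q.
Set SMC = demand: 61.714 + 3.941q = 199.093 - 2.505q → q* = 21.3123.
The loss is the area between SMC and demand from q* to q_m; with linear curves that's a triangle of height MEC(q_m).
DWL = ½ × 2.7950 × 18.0165 = 25.1781.

DWL = $25.178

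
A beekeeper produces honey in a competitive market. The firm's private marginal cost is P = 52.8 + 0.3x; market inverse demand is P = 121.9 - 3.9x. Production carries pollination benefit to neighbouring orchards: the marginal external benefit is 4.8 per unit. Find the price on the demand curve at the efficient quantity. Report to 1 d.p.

Social marginal cost = private MC − MEB = 48.0 + 0.3x.
Set SMC = demand: 48.0 + 0.3x = 121.9 - 3.9x → x* = 17.5952.
Consumer price on the demand curve at x*: 121.9 − 3.9×17.5952 = 53.2787.

P = 53.3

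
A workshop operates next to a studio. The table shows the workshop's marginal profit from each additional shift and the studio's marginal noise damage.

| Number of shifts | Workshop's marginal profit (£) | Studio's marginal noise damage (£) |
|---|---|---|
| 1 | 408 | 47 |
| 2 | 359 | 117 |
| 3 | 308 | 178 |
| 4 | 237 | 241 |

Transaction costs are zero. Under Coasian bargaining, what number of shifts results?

Bargaining reaches the level where marginal profit last exceeds marginal noise damage.
That holds through level 3 (308 ≥ 178) but not at 4 (237 < 241).

3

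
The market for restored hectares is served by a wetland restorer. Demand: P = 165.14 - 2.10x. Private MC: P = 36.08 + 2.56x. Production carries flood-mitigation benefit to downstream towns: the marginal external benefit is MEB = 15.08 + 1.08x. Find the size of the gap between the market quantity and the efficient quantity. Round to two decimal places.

Market equilibrium (private): 36.08 + 2.56x = 165.14 - 2.10x → x_m = 27.6953.
Social marginal cost = private MC − MEB = 21.00 + 1.48x.
Set SMC = demand: 21.00 + 1.48x = 165.14 - 2.10x → x* = 40.2626.
Gap = |27.6953 − 40.2626| = 12.5673.

12.57 units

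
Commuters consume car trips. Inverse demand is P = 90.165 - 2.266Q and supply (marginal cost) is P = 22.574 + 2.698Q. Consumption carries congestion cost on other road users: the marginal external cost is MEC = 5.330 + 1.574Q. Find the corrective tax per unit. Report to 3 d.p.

Social marginal benefit = demand − MEC = 84.835 - 3.840Q.
Set SMB = MC: 84.835 - 3.840Q = 22.574 + 2.698Q → Q* = 9.5229.
The Pigouvian tax equals MEC at Q*: 5.330 + 1.574×9.5229 = 20.3190.

tax = 20.319 per unit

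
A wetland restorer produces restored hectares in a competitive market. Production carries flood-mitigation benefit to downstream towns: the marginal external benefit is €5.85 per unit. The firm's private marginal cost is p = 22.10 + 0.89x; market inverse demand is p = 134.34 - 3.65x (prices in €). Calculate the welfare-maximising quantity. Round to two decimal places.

x* = 26.01

Social marginal cost = private MC − MEB = 16.25 + 0.89x.
Set SMC = demand: 16.25 + 0.89x = 134.34 - 3.65x → x* = 26.0110.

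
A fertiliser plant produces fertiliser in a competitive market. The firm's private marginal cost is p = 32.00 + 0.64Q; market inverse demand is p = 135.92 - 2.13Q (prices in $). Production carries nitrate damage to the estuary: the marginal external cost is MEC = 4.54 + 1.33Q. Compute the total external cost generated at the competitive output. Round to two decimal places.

$1106.29

Market equilibrium (private): 32.00 + 0.64Q = 135.92 - 2.13Q → Q_m = 37.5162.
Total external cost = ∫₀^{Q_m} (4.54 + 1.33Q) dQ = 4.54×37.5162 + ½×1.33×37.5162² = 1106.2879.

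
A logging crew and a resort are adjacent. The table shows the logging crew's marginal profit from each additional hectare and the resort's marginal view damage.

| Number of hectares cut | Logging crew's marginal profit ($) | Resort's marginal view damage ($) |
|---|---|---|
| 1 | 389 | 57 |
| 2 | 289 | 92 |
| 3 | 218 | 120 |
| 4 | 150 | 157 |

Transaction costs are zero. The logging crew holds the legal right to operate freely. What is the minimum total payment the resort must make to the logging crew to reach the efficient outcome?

Left alone the logging crew would choose level 4 (marginal profit stays positive).
Efficient level: k* = 3 (marginal profit ≥ marginal view damage through 3).
The resort must at least cover the logging crew's forgone profit from cutting 4→3: 150 = 150.

$150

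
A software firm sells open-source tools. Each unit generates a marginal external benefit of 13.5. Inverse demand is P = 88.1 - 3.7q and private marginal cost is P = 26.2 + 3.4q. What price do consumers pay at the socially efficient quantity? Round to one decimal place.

P = 48.8

Social marginal cost = private MC − MEB = 12.7 + 3.4q.
Set SMC = demand: 12.7 + 3.4q = 88.1 - 3.7q → q* = 10.6197.
Consumer price on the demand curve at q*: 88.1 − 3.7×10.6197 = 48.8071.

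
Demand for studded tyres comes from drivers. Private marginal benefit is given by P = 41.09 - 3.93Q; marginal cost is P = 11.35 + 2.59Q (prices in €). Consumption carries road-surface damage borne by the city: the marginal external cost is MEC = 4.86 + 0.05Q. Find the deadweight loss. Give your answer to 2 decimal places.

DWL = €1.97

Market equilibrium (private): 11.35 + 2.59Q = 41.09 - 3.93Q → Q_m = 4.5613.
Social marginal benefit = demand − MEC = 36.23 - 3.98Q.
Set SMB = MC: 36.23 - 3.98Q = 11.35 + 2.59Q → Q* = 3.7869.
Between Q* and Q_m the wedge MC − SMB runs linearly from 0 to MEC(Q_m), so the loss is a triangle.
DWL = ½ × 0.7744 × 5.0881 = 1.9701.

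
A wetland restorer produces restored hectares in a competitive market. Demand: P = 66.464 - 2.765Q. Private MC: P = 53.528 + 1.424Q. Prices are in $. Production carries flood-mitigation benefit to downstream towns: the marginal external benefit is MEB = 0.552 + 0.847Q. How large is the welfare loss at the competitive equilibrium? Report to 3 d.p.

DWL = $1.501

Market equilibrium (private): 53.528 + 1.424Q = 66.464 - 2.765Q → Q_m = 3.0881.
Social marginal cost = private MC − MEB = 52.976 + 0.577Q.
Set SMC = demand: 52.976 + 0.577Q = 66.464 - 2.765Q → Q* = 4.0359.
The loss is the area between SMC and demand from Q* to Q_m; with linear curves that's a triangle of height MEB(Q_m).
DWL = ½ × 0.9478 × 3.1676 = 1.5011.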